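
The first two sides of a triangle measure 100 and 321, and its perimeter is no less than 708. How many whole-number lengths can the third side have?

Triangle inequality: 221 < x < 421. Perimeter ≥ 708 gives x ≥ 708 − 100 − 321 = 287.
So 287 ≤ x < 421; integers 287 through 420: 134 values.

134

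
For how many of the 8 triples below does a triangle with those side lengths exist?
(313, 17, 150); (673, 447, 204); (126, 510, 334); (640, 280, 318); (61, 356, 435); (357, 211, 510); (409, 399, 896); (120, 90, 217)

1

(17,150,313): 17+150 ≤ 313 → not valid
(204,447,673): 204+447 ≤ 673 → not valid
(126,334,510): 126+334 ≤ 510 → not valid
(280,318,640): 280+318 ≤ 640 → not valid
(61,356,435): 61+356 ≤ 435 → not valid
(211,357,510): 211+357 > 510 → valid
(399,409,896): 399+409 ≤ 896 → not valid
(90,120,217): 90+120 ≤ 217 → not valid
1 of the 8 triples forms a triangle.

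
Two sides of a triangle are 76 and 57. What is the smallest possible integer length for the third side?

The third side must be strictly greater than |76 − 57| = 19.
The smallest integer above 19 is 20.

20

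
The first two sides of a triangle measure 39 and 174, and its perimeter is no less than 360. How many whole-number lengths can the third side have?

66

Triangle inequality: 135 < x < 213. Perimeter ≥ 360 gives x ≥ 360 − 39 − 174 = 147.
So 147 ≤ x < 213; integers 147 through 212: 66 values.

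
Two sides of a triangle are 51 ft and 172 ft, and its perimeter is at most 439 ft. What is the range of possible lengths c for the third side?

Triangle inequality alone gives 121 < c < 223.
The perimeter condition gives c ≤ 439 − 51 − 172 = 216.
Intersecting the two: 121 < c ≤ 216.

121 < c ≤ 216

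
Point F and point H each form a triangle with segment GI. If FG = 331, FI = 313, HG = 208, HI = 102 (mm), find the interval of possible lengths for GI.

106 < GI < 310

From triangle FGI: |331 − 313| < GI < 331 + 313, i.e. 18 < GI < 644.
From triangle HGI: 106 < GI < 310.
Both must hold, so GI lies in the intersection.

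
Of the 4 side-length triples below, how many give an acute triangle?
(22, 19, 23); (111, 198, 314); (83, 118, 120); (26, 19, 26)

(22,19,23): 19²+22² = 845 > 529 = 23² → acute
(111,198,314): 111+198 ≤ 314, not a triangle
(83,118,120): 83²+118² = 20813 > 14400 = 120² → acute
(26,19,26): 19²+26² = 1037 > 676 = 26² → acute
3 of the 4 are acute.

3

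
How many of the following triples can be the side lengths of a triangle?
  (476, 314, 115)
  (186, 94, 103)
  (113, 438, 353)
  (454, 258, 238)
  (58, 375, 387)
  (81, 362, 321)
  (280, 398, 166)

6

(115,314,476): 115+314 ≤ 476 → not valid
(94,103,186): 94+103 > 186 → valid
(113,353,438): 113+353 > 438 → valid
(238,258,454): 238+258 > 454 → valid
(58,375,387): 58+375 > 387 → valid
(81,321,362): 81+321 > 362 → valid
(166,280,398): 166+280 > 398 → valid
6 of the 7 triples form a triangle.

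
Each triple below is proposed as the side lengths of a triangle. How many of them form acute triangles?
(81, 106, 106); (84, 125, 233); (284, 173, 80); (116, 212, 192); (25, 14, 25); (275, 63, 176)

3

(81,106,106): 81²+106² = 17797 > 11236 = 106² → acute
(84,125,233): 84+125 ≤ 233, not a triangle
(284,173,80): 80+173 ≤ 284, not a triangle
(116,212,192): 116²+192² = 50320 > 44944 = 212² → acute
(25,14,25): 14²+25² = 821 > 625 = 25² → acute
(275,63,176): 63+176 ≤ 275, not a triangle
3 of the 6 are acute.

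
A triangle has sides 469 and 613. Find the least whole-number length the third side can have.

The third side must be strictly greater than |469 − 613| = 144.
The smallest integer above 144 is 145.

145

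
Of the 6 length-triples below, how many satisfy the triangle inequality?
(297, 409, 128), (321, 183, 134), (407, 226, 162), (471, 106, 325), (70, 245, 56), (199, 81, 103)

(128,297,409): 128+297 > 409 → valid
(134,183,321): 134+183 ≤ 321 → not valid
(162,226,407): 162+226 ≤ 407 → not valid
(106,325,471): 106+325 ≤ 471 → not valid
(56,70,245): 56+70 ≤ 245 → not valid
(81,103,199): 81+103 ≤ 199 → not valid
1 of the 6 triples forms a triangle.

1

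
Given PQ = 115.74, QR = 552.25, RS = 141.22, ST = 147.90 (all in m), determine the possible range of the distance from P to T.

147.39 ≤ PT ≤ 957.11 m

The maximum is all hops collinear in one direction: 115.74 + 552.25 + 141.22 + 147.90 = 957.11.
The longest hop is 552.25; the others sum to 404.86. Folding the others back against it leaves at least 552.25 − 404.86 = 147.39.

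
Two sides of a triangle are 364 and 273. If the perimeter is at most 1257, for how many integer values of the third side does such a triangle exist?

529

Triangle inequality: 91 < x < 637. Perimeter ≤ 1257 gives x ≤ 1257 − 364 − 273 = 620.
So 91 < x ≤ 620; integers 92 through 620: 529 values.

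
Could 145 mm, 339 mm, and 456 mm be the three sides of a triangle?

The longest side is 456, and the other two sum to 484.
Since 484 > 456, the triangle inequality holds.

Yes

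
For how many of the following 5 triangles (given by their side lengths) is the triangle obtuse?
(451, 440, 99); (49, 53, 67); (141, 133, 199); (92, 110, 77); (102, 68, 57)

(451,440,99): 99²+440² = 203401 = 451² → right
(49,53,67): 49²+53² = 5210 > 4489 = 67² → acute
(141,133,199): 133²+141² = 37570 < 39601 = 199² → obtuse
(92,110,77): 77²+92² = 14393 > 12100 = 110² → acute
(102,68,57): 57²+68² = 7873 < 10404 = 102² → obtuse
2 of the 5 are obtuse.

2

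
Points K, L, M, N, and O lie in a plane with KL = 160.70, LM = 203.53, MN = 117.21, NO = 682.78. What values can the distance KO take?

The maximum is all hops collinear in one direction: 160.70 + 203.53 + 117.21 + 682.78 = 1164.22.
The longest hop is 682.78; the others sum to 481.44. Folding the others back against it leaves at least 682.78 − 481.44 = 201.34.

201.34 ≤ KO ≤ 1164.22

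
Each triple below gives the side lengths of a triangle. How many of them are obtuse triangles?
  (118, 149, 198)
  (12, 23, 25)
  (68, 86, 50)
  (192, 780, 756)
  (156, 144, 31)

(118,149,198): 118²+149² = 36125 < 39204 = 198² → obtuse
(12,23,25): 12²+23² = 673 > 625 = 25² → acute
(68,86,50): 50²+68² = 7124 < 7396 = 86² → obtuse
(192,780,756): 192²+756² = 608400 = 780² → right
(156,144,31): 31²+144² = 21697 < 24336 = 156² → obtuse
3 of the 5 are obtuse.

3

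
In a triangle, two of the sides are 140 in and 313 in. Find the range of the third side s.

By the triangle inequality, s must be less than 140 + 313 = 453 and greater than |140 − 313| = 173.

173 < s < 453 (in)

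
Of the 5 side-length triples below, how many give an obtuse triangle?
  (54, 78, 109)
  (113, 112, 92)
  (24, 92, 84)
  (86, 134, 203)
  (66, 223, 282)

(54,78,109): 54²+78² = 9000 < 11881 = 109² → obtuse
(113,112,92): 92²+112² = 21008 > 12769 = 113² → acute
(24,92,84): 24²+84² = 7632 < 8464 = 92² → obtuse
(86,134,203): 86²+134² = 25352 < 41209 = 203² → obtuse
(66,223,282): 66²+223² = 54085 < 79524 = 282² → obtuse
4 of the 5 are obtuse.

4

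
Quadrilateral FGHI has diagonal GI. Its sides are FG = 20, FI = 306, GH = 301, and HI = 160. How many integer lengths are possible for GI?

From triangle FGI: 286 < GI < 326.
From triangle HGI: 141 < GI < 461.
Intersection: 286 < GI < 326, so integers 287 through 325: 39 values.

39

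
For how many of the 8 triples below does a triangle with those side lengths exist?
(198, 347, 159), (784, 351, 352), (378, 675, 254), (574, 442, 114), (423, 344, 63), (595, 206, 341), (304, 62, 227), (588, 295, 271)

(159,198,347): 159+198 > 347 → valid
(351,352,784): 351+352 ≤ 784 → not valid
(254,378,675): 254+378 ≤ 675 → not valid
(114,442,574): 114+442 ≤ 574 → not valid
(63,344,423): 63+344 ≤ 423 → not valid
(206,341,595): 206+341 ≤ 595 → not valid
(62,227,304): 62+227 ≤ 304 → not valid
(271,295,588): 271+295 ≤ 588 → not valid
1 of the 8 triples forms a triangle.

1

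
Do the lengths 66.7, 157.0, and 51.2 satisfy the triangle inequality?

No

The longest side is 157.0, but the other two sum to only 117.9.
117.9 < 157.0, so the triangle inequality fails.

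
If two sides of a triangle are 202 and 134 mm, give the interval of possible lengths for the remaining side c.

68 < c < 336

By the triangle inequality, c must be less than 202 + 134 = 336 and greater than |202 − 134| = 68.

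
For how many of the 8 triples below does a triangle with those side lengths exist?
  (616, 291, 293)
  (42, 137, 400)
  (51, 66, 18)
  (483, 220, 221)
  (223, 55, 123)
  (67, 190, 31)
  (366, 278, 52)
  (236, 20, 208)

1

(291,293,616): 291+293 ≤ 616 → not valid
(42,137,400): 42+137 ≤ 400 → not valid
(18,51,66): 18+51 > 66 → valid
(220,221,483): 220+221 ≤ 483 → not valid
(55,123,223): 55+123 ≤ 223 → not valid
(31,67,190): 31+67 ≤ 190 → not valid
(52,278,366): 52+278 ≤ 366 → not valid
(20,208,236): 20+208 ≤ 236 → not valid
1 of the 8 triples forms a triangle.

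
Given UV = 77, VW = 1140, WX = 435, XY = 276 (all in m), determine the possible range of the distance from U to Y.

The maximum is all hops collinear in one direction: 77 + 1140 + 435 + 276 = 1928.
The longest hop is 1140; the others sum to 788. Folding the others back against it leaves at least 1140 − 788 = 352.

352 ≤ UY ≤ 1928 m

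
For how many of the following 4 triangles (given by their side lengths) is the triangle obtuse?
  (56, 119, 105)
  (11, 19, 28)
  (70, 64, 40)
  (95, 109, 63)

1

(56,119,105): 56²+105² = 14161 = 119² → right
(11,19,28): 11²+19² = 482 < 784 = 28² → obtuse
(70,64,40): 40²+64² = 5696 > 4900 = 70² → acute
(95,109,63): 63²+95² = 12994 > 11881 = 109² → acute
1 of the 4 is obtuse.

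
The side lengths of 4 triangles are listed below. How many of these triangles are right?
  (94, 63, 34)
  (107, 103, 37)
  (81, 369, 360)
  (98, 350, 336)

(94,63,34): 34²+63² = 5125 < 8836 = 94² → obtuse
(107,103,37): 37²+103² = 11978 > 11449 = 107² → acute
(81,369,360): 81²+360² = 136161 = 369² → right
(98,350,336): 98²+336² = 122500 = 350² → right
2 of the 4 are right.

2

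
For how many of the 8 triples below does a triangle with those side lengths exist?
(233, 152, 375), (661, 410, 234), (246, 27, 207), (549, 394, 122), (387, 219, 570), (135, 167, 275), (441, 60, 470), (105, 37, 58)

4

(152,233,375): 152+233 > 375 → valid
(234,410,661): 234+410 ≤ 661 → not valid
(27,207,246): 27+207 ≤ 246 → not valid
(122,394,549): 122+394 ≤ 549 → not valid
(219,387,570): 219+387 > 570 → valid
(135,167,275): 135+167 > 275 → valid
(60,441,470): 60+441 > 470 → valid
(37,58,105): 37+58 ≤ 105 → not valid
4 of the 8 triples form a triangle.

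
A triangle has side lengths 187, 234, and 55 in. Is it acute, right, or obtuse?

Compare the square of the longest side to the sum of squares of the other two: 55² + 187² = 37994 < 54756 = 234².

obtuse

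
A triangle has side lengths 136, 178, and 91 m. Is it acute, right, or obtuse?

Compare the square of the longest side to the sum of squares of the other two: 91² + 136² = 26777 < 31684 = 178².

obtuse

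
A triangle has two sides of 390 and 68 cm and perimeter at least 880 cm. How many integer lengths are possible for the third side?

Triangle inequality: 322 < x < 458. Perimeter ≥ 880 gives x ≥ 880 − 390 − 68 = 422.
So 422 ≤ x < 458; integers 422 through 457: 36 values.

36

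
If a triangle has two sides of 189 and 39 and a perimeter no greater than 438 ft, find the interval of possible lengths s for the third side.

Triangle inequality alone gives 150 < s < 228.
The perimeter condition gives s ≤ 438 − 189 − 39 = 210.
Intersecting the two: 150 < s ≤ 210.

150 < s ≤ 210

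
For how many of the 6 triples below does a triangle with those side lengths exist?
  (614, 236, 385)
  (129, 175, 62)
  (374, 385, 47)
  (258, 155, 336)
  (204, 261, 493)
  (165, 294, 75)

4

(236,385,614): 236+385 > 614 → valid
(62,129,175): 62+129 > 175 → valid
(47,374,385): 47+374 > 385 → valid
(155,258,336): 155+258 > 336 → valid
(204,261,493): 204+261 ≤ 493 → not valid
(75,165,294): 75+165 ≤ 294 → not valid
4 of the 6 triples form a triangle.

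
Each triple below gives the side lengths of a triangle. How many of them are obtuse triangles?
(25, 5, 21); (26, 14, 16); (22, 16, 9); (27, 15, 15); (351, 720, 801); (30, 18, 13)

5

(25,5,21): 5²+21² = 466 < 625 = 25² → obtuse
(26,14,16): 14²+16² = 452 < 676 = 26² → obtuse
(22,16,9): 9²+16² = 337 < 484 = 22² → obtuse
(27,15,15): 15²+15² = 450 < 729 = 27² → obtuse
(351,720,801): 351²+720² = 641601 = 801² → right
(30,18,13): 13²+18² = 493 < 900 = 30² → obtuse
5 of the 6 are obtuse.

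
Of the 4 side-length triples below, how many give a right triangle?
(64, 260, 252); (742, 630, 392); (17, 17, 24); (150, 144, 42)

(64,260,252): 64²+252² = 67600 = 260² → right
(742,630,392): 392²+630² = 550564 = 742² → right
(17,17,24): 17²+17² = 578 > 576 = 24² → acute
(150,144,42): 42²+144² = 22500 = 150² → right
3 of the 4 are right.

3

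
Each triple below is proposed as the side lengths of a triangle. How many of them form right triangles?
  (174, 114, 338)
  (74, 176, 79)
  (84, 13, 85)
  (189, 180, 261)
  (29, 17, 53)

2

(174,114,338): 114+174 ≤ 338, not a triangle
(74,176,79): 74+79 ≤ 176, not a triangle
(84,13,85): 13²+84² = 7225 = 85² → right
(189,180,261): 180²+189² = 68121 = 261² → right
(29,17,53): 17+29 ≤ 53, not a triangle
2 of the 5 are right.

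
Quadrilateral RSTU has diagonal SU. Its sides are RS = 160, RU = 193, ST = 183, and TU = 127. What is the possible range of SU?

From triangle RSU: |160 − 193| < SU < 160 + 193, i.e. 33 < SU < 353.
From triangle TSU: 56 < SU < 310.
Both must hold, so SU lies in the intersection.

56 < SU < 310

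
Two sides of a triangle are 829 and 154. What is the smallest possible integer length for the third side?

The third side must be strictly greater than |829 − 154| = 675.
The smallest integer above 675 is 676.

676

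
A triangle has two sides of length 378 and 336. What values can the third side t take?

42 < t < 714

By the triangle inequality, t must be less than 378 + 336 = 714 and greater than |378 − 336| = 42.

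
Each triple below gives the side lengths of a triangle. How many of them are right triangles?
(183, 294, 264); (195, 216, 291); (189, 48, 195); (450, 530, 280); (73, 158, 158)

(183,294,264): 183²+264² = 103185 > 86436 = 294² → acute
(195,216,291): 195²+216² = 84681 = 291² → right
(189,48,195): 48²+189² = 38025 = 195² → right
(450,530,280): 280²+450² = 280900 = 530² → right
(73,158,158): 73²+158² = 30293 > 24964 = 158² → acute
3 of the 5 are right.

3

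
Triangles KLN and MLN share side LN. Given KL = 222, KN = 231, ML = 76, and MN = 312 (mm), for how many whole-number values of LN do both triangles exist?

From triangle KLN: 9 < LN < 453.
From triangle MLN: 236 < LN < 388.
Intersection: 236 < LN < 388, so integers 237 through 387: 151 values.

151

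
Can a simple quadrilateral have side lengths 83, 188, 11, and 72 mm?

No

For a quadrilateral, each side must be shorter than the sum of the others.
Here the longest side is 188, but the remaining 3 sides sum to only 166.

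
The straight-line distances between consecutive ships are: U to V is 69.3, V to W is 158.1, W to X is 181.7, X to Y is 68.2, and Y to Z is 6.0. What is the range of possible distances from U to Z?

The maximum is all hops collinear in one direction: 69.3 + 158.1 + 181.7 + 68.2 + 6.0 = 483.3.
The longest hop is 181.7; the others sum to 301.6. Since 181.7 ≤ 301.6, the path can fold back on itself completely, so the minimum distance is 0.

0 ≤ UZ ≤ 483.3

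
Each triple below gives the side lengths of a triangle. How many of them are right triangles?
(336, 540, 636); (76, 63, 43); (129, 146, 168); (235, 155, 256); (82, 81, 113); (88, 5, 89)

(336,540,636): 336²+540² = 404496 = 636² → right
(76,63,43): 43²+63² = 5818 > 5776 = 76² → acute
(129,146,168): 129²+146² = 37957 > 28224 = 168² → acute
(235,155,256): 155²+235² = 79250 > 65536 = 256² → acute
(82,81,113): 81²+82² = 13285 > 12769 = 113² → acute
(88,5,89): 5²+88² = 7769 < 7921 = 89² → obtuse
1 of the 6 is right.

1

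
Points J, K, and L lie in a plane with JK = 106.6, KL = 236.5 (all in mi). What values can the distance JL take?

129.9 ≤ JL ≤ 343.1 mi

By the triangle inequality, |106.6 − 236.5| ≤ JL ≤ 106.6 + 236.5.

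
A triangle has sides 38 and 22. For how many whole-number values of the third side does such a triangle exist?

The third side lies in the open interval (16, 60).
Integers from 17 to 59 inclusive: 59 − 17 + 1 = 43.

43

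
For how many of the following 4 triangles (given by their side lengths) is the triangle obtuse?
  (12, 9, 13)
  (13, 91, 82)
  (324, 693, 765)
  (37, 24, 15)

(12,9,13): 9²+12² = 225 > 169 = 13² → acute
(13,91,82): 13²+82² = 6893 < 8281 = 91² → obtuse
(324,693,765): 324²+693² = 585225 = 765² → right
(37,24,15): 15²+24² = 801 < 1369 = 37² → obtuse
2 of the 4 are obtuse.

2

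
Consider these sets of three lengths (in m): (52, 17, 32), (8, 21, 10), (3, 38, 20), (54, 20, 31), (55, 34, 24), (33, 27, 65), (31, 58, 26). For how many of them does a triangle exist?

1

(17,32,52): 17+32 ≤ 52 → not valid
(8,10,21): 8+10 ≤ 21 → not valid
(3,20,38): 3+20 ≤ 38 → not valid
(20,31,54): 20+31 ≤ 54 → not valid
(24,34,55): 24+34 > 55 → valid
(27,33,65): 27+33 ≤ 65 → not valid
(26,31,58): 26+31 ≤ 58 → not valid
1 of the 7 triples forms a triangle.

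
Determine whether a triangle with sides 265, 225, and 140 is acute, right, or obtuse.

right

Compare the square of the longest side to the sum of squares of the other two: 140² + 225² = 70225 = 265².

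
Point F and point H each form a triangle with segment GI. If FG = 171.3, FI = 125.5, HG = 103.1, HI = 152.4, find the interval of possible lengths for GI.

From triangle FGI: |171.3 − 125.5| < GI < 171.3 + 125.5, i.e. 45.8 < GI < 296.8.
From triangle HGI: 49.3 < GI < 255.5.
Both must hold, so GI lies in the intersection.

49.3 < GI < 255.5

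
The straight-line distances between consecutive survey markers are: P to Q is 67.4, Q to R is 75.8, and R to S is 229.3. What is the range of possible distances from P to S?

86.1 ≤ PS ≤ 372.5

The maximum is all hops collinear in one direction: 67.4 + 75.8 + 229.3 = 372.5.
The longest hop is 229.3; the others sum to 143.2. Folding the others back against it leaves at least 229.3 − 143.2 = 86.1.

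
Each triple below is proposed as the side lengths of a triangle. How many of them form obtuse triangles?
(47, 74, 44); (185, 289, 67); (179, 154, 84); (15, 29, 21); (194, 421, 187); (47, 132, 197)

(47,74,44): 44²+47² = 4145 < 5476 = 74² → obtuse
(185,289,67): 67+185 ≤ 289, not a triangle
(179,154,84): 84²+154² = 30772 < 32041 = 179² → obtuse
(15,29,21): 15²+21² = 666 < 841 = 29² → obtuse
(194,421,187): 187+194 ≤ 421, not a triangle
(47,132,197): 47+132 ≤ 197, not a triangle
3 of the 6 are obtuse.

3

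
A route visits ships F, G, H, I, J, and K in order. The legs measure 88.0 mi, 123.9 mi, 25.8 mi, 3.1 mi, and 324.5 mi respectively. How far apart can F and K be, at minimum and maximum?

The maximum is all hops collinear in one direction: 88.0 + 123.9 + 25.8 + 3.1 + 324.5 = 565.3.
The longest hop is 324.5; the others sum to 240.8. Folding the others back against it leaves at least 324.5 − 240.8 = 83.7.

83.7 ≤ FK ≤ 565.3 mi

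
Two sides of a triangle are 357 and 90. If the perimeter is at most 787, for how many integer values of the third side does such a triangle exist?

73

Triangle inequality: 267 < x < 447. Perimeter ≤ 787 gives x ≤ 787 − 357 − 90 = 340.
So 267 < x ≤ 340; integers 268 through 340: 73 values.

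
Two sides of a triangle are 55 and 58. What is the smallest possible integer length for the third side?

4

The third side must be strictly greater than |55 − 58| = 3.
The smallest integer above 3 is 4.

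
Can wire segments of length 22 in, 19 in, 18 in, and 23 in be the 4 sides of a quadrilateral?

Yes

A quadrilateral exists iff every side is shorter than the sum of the others — equivalently, the longest side is less than the sum of the rest.
Longest side 23 < 59 (sum of the remaining 3), so yes.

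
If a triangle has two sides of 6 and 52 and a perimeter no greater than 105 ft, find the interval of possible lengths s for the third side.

Triangle inequality alone gives 46 < s < 58.
The perimeter condition gives s ≤ 105 − 6 − 52 = 47.
Intersecting the two: 46 < s ≤ 47.

46 < s ≤ 47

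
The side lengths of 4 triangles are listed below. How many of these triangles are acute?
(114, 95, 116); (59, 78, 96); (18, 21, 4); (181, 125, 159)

(114,95,116): 95²+114² = 22021 > 13456 = 116² → acute
(59,78,96): 59²+78² = 9565 > 9216 = 96² → acute
(18,21,4): 4²+18² = 340 < 441 = 21² → obtuse
(181,125,159): 125²+159² = 40906 > 32761 = 181² → acute
3 of the 4 are acute.

3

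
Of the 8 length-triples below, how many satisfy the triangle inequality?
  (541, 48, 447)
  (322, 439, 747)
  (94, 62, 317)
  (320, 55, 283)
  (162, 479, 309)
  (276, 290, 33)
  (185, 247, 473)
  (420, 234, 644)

(48,447,541): 48+447 ≤ 541 → not valid
(322,439,747): 322+439 > 747 → valid
(62,94,317): 62+94 ≤ 317 → not valid
(55,283,320): 55+283 > 320 → valid
(162,309,479): 162+309 ≤ 479 → not valid
(33,276,290): 33+276 > 290 → valid
(185,247,473): 185+247 ≤ 473 → not valid
(234,420,644): 234+420 > 644 → valid
4 of the 8 triples form a triangle.

4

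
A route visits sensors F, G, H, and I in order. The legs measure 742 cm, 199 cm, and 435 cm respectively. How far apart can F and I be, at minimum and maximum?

The maximum is all hops collinear in one direction: 742 + 199 + 435 = 1376.
The longest hop is 742; the others sum to 634. Folding the others back against it leaves at least 742 − 634 = 108.

108 ≤ FI ≤ 1376 cm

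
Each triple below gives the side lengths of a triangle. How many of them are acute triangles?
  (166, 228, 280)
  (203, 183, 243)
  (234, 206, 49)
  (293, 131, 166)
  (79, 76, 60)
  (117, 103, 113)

4

(166,228,280): 166²+228² = 79540 > 78400 = 280² → acute
(203,183,243): 183²+203² = 74698 > 59049 = 243² → acute
(234,206,49): 49²+206² = 44837 < 54756 = 234² → obtuse
(293,131,166): 131²+166² = 44717 < 85849 = 293² → obtuse
(79,76,60): 60²+76² = 9376 > 6241 = 79² → acute
(117,103,113): 103²+113² = 23378 > 13689 = 117² → acute
4 of the 6 are acute.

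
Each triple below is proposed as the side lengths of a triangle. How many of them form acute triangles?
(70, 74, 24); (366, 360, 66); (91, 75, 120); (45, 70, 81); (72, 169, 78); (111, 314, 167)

1

(70,74,24): 24²+70² = 5476 = 74² → right
(366,360,66): 66²+360² = 133956 = 366² → right
(91,75,120): 75²+91² = 13906 < 14400 = 120² → obtuse
(45,70,81): 45²+70² = 6925 > 6561 = 81² → acute
(72,169,78): 72+78 ≤ 169, not a triangle
(111,314,167): 111+167 ≤ 314, not a triangle
1 of the 6 is acute.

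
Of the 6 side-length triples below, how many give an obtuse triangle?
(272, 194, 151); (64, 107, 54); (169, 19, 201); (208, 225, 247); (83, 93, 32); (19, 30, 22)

4

(272,194,151): 151²+194² = 60437 < 73984 = 272² → obtuse
(64,107,54): 54²+64² = 7012 < 11449 = 107² → obtuse
(169,19,201): 19+169 ≤ 201, not a triangle
(208,225,247): 208²+225² = 93889 > 61009 = 247² → acute
(83,93,32): 32²+83² = 7913 < 8649 = 93² → obtuse
(19,30,22): 19²+22² = 845 < 900 = 30² → obtuse
4 of the 6 are obtuse.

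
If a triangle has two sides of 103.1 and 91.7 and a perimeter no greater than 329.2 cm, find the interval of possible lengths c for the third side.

Triangle inequality alone gives 11.4 < c < 194.8.
The perimeter condition gives c ≤ 329.2 − 103.1 − 91.7 = 134.4.
Intersecting the two: 11.4 < c ≤ 134.4.

11.4 < c ≤ 134.4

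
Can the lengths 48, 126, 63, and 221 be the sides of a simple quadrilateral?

Yes

A quadrilateral exists iff every side is shorter than the sum of the others — equivalently, the longest side is less than the sum of the rest.
Longest side 221 < 237 (sum of the remaining 3), so yes.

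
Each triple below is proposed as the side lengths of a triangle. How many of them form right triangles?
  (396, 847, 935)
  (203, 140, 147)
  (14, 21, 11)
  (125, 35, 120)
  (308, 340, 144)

4

(396,847,935): 396²+847² = 874225 = 935² → right
(203,140,147): 140²+147² = 41209 = 203² → right
(14,21,11): 11²+14² = 317 < 441 = 21² → obtuse
(125,35,120): 35²+120² = 15625 = 125² → right
(308,340,144): 144²+308² = 115600 = 340² → right
4 of the 5 are right.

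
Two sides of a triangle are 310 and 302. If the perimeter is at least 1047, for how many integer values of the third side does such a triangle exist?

Triangle inequality: 8 < x < 612. Perimeter ≥ 1047 gives x ≥ 1047 − 310 − 302 = 435.
So 435 ≤ x < 612; integers 435 through 611: 177 values.

177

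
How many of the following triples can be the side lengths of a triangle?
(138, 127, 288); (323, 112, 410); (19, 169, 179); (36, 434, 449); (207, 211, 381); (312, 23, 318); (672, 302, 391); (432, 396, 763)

(127,138,288): 127+138 ≤ 288 → not valid
(112,323,410): 112+323 > 410 → valid
(19,169,179): 19+169 > 179 → valid
(36,434,449): 36+434 > 449 → valid
(207,211,381): 207+211 > 381 → valid
(23,312,318): 23+312 > 318 → valid
(302,391,672): 302+391 > 672 → valid
(396,432,763): 396+432 > 763 → valid
7 of the 8 triples form a triangle.

7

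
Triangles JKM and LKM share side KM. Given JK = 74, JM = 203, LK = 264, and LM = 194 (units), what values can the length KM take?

From triangle JKM: |74 − 203| < KM < 74 + 203, i.e. 129 < KM < 277.
From triangle LKM: 70 < KM < 458.
Both must hold, so KM lies in the intersection.

129 < KM < 277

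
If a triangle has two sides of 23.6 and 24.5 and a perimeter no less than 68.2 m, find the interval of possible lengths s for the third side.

20.1 ≤ s < 48.1 m

Triangle inequality alone gives 0.9 < s < 48.1.
The perimeter condition gives s ≥ 68.2 − 23.6 − 24.5 = 20.1.
Intersecting the two: 20.1 ≤ s < 48.1.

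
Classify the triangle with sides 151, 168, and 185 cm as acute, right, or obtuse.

acute

Compare the square of the longest side to the sum of squares of the other two: 151² + 168² = 51025 > 34225 = 185².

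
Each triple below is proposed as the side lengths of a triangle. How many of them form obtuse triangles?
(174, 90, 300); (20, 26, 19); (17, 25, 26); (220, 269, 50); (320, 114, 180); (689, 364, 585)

(174,90,300): 90+174 ≤ 300, not a triangle
(20,26,19): 19²+20² = 761 > 676 = 26² → acute
(17,25,26): 17²+25² = 914 > 676 = 26² → acute
(220,269,50): 50²+220² = 50900 < 72361 = 269² → obtuse
(320,114,180): 114+180 ≤ 320, not a triangle
(689,364,585): 364²+585² = 474721 = 689² → right
1 of the 6 is obtuse.

1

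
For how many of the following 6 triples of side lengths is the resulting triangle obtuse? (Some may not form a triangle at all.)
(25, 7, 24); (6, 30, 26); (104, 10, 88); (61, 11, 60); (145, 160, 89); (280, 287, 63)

(25,7,24): 7²+24² = 625 = 25² → right
(6,30,26): 6²+26² = 712 < 900 = 30² → obtuse
(104,10,88): 10+88 ≤ 104, not a triangle
(61,11,60): 11²+60² = 3721 = 61² → right
(145,160,89): 89²+145² = 28946 > 25600 = 160² → acute
(280,287,63): 63²+280² = 82369 = 287² → right
1 of the 6 is obtuse.

1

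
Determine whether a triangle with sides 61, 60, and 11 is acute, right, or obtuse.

right

Compare the square of the longest side to the sum of squares of the other two: 11² + 60² = 3721 = 61².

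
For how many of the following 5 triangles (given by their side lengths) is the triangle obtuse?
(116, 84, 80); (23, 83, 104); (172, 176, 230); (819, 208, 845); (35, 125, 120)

(116,84,80): 80²+84² = 13456 = 116² → right
(23,83,104): 23²+83² = 7418 < 10816 = 104² → obtuse
(172,176,230): 172²+176² = 60560 > 52900 = 230² → acute
(819,208,845): 208²+819² = 714025 = 845² → right
(35,125,120): 35²+120² = 15625 = 125² → right
1 of the 5 is obtuse.

1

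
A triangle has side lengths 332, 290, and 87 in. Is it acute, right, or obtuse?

Compare the square of the longest side to the sum of squares of the other two: 87² + 290² = 91669 < 110224 = 332².

obtuse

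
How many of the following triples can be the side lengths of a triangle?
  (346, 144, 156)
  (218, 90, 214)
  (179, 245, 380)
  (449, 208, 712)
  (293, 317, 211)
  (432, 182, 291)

(144,156,346): 144+156 ≤ 346 → not valid
(90,214,218): 90+214 > 218 → valid
(179,245,380): 179+245 > 380 → valid
(208,449,712): 208+449 ≤ 712 → not valid
(211,293,317): 211+293 > 317 → valid
(182,291,432): 182+291 > 432 → valid
4 of the 6 triples form a triangle.

4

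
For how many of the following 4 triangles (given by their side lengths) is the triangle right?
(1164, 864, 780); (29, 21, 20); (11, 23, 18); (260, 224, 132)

3

(1164,864,780): 780²+864² = 1354896 = 1164² → right
(29,21,20): 20²+21² = 841 = 29² → right
(11,23,18): 11²+18² = 445 < 529 = 23² → obtuse
(260,224,132): 132²+224² = 67600 = 260² → right
3 of the 4 are right.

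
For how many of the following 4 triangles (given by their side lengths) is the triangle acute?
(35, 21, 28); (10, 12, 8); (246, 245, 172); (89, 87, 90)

3

(35,21,28): 21²+28² = 1225 = 35² → right
(10,12,8): 8²+10² = 164 > 144 = 12² → acute
(246,245,172): 172²+245² = 89609 > 60516 = 246² → acute
(89,87,90): 87²+89² = 15490 > 8100 = 90² → acute
3 of the 4 are acute.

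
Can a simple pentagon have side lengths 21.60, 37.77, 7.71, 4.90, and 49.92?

A pentagon exists iff every side is shorter than the sum of the others — equivalently, the longest side is less than the sum of the rest.
Longest side 49.92 < 71.98 (sum of the remaining 4), so yes.

Yes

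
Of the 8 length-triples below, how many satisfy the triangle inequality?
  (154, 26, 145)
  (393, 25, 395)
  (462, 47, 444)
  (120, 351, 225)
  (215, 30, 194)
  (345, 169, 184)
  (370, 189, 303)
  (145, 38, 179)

(26,145,154): 26+145 > 154 → valid
(25,393,395): 25+393 > 395 → valid
(47,444,462): 47+444 > 462 → valid
(120,225,351): 120+225 ≤ 351 → not valid
(30,194,215): 30+194 > 215 → valid
(169,184,345): 169+184 > 345 → valid
(189,303,370): 189+303 > 370 → valid
(38,145,179): 38+145 > 179 → valid
7 of the 8 triples form a triangle.

7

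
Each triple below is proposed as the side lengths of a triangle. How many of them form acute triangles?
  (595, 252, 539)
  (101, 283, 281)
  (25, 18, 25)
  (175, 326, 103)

(595,252,539): 252²+539² = 354025 = 595² → right
(101,283,281): 101²+281² = 89162 > 80089 = 283² → acute
(25,18,25): 18²+25² = 949 > 625 = 25² → acute
(175,326,103): 103+175 ≤ 326, not a triangle
2 of the 4 are acute.

2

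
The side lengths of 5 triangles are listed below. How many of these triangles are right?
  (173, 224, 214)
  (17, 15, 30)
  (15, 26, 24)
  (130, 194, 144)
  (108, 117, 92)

1

(173,224,214): 173²+214² = 75725 > 50176 = 224² → acute
(17,15,30): 15²+17² = 514 < 900 = 30² → obtuse
(15,26,24): 15²+24² = 801 > 676 = 26² → acute
(130,194,144): 130²+144² = 37636 = 194² → right
(108,117,92): 92²+108² = 20128 > 13689 = 117² → acute
1 of the 5 is right.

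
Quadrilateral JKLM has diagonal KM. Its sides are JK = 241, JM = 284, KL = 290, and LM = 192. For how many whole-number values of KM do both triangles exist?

383

From triangle JKM: 43 < KM < 525.
From triangle LKM: 98 < KM < 482.
Intersection: 98 < KM < 482, so integers 99 through 481: 383 values.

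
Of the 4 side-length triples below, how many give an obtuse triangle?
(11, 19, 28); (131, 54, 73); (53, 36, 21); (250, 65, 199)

3

(11,19,28): 11²+19² = 482 < 784 = 28² → obtuse
(131,54,73): 54+73 ≤ 131, not a triangle
(53,36,21): 21²+36² = 1737 < 2809 = 53² → obtuse
(250,65,199): 65²+199² = 43826 < 62500 = 250² → obtuse
3 of the 4 are obtuse.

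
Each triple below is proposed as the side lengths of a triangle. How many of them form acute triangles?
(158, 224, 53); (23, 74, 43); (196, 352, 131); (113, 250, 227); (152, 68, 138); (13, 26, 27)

3

(158,224,53): 53+158 ≤ 224, not a triangle
(23,74,43): 23+43 ≤ 74, not a triangle
(196,352,131): 131+196 ≤ 352, not a triangle
(113,250,227): 113²+227² = 64298 > 62500 = 250² → acute
(152,68,138): 68²+138² = 23668 > 23104 = 152² → acute
(13,26,27): 13²+26² = 845 > 729 = 27² → acute
3 of the 6 are acute.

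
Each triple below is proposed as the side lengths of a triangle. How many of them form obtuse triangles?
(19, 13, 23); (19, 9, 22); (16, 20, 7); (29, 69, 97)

(19,13,23): 13²+19² = 530 > 529 = 23² → acute
(19,9,22): 9²+19² = 442 < 484 = 22² → obtuse
(16,20,7): 7²+16² = 305 < 400 = 20² → obtuse
(29,69,97): 29²+69² = 5602 < 9409 = 97² → obtuse
3 of the 4 are obtuse.

3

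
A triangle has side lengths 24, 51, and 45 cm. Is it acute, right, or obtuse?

right

Compare the square of the longest side to the sum of squares of the other two: 24² + 45² = 2601 = 51².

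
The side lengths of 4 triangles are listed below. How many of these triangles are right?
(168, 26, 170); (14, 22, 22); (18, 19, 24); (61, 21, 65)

1

(168,26,170): 26²+168² = 28900 = 170² → right
(14,22,22): 14²+22² = 680 > 484 = 22² → acute
(18,19,24): 18²+19² = 685 > 576 = 24² → acute
(61,21,65): 21²+61² = 4162 < 4225 = 65² → obtuse
1 of the 4 is right.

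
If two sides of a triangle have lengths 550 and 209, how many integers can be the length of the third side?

417

The third side lies in the open interval (341, 759).
Integers from 342 to 758 inclusive: 758 − 342 + 1 = 417.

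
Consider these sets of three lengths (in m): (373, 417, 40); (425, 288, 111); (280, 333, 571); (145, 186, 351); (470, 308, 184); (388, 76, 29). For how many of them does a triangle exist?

(40,373,417): 40+373 ≤ 417 → not valid
(111,288,425): 111+288 ≤ 425 → not valid
(280,333,571): 280+333 > 571 → valid
(145,186,351): 145+186 ≤ 351 → not valid
(184,308,470): 184+308 > 470 → valid
(29,76,388): 29+76 ≤ 388 → not valid
2 of the 6 triples form a triangle.

2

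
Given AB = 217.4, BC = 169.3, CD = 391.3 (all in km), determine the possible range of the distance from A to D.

The maximum is all hops collinear in one direction: 217.4 + 169.3 + 391.3 = 778.0.
The longest hop is 391.3; the others sum to 386.7. Folding the others back against it leaves at least 391.3 − 386.7 = 4.6.

4.6 ≤ AD ≤ 778.0 km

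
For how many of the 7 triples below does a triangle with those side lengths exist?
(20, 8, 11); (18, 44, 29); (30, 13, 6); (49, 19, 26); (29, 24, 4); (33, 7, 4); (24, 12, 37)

(8,11,20): 8+11 ≤ 20 → not valid
(18,29,44): 18+29 > 44 → valid
(6,13,30): 6+13 ≤ 30 → not valid
(19,26,49): 19+26 ≤ 49 → not valid
(4,24,29): 4+24 ≤ 29 → not valid
(4,7,33): 4+7 ≤ 33 → not valid
(12,24,37): 12+24 ≤ 37 → not valid
1 of the 7 triples forms a triangle.

1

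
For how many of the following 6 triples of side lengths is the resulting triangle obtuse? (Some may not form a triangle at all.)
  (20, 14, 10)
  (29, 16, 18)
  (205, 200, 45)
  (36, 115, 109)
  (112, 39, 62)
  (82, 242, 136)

3

(20,14,10): 10²+14² = 296 < 400 = 20² → obtuse
(29,16,18): 16²+18² = 580 < 841 = 29² → obtuse
(205,200,45): 45²+200² = 42025 = 205² → right
(36,115,109): 36²+109² = 13177 < 13225 = 115² → obtuse
(112,39,62): 39+62 ≤ 112, not a triangle
(82,242,136): 82+136 ≤ 242, not a triangle
3 of the 6 are obtuse.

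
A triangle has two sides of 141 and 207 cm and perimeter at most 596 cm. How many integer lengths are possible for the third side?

182

Triangle inequality: 66 < x < 348. Perimeter ≤ 596 gives x ≤ 596 − 141 − 207 = 248.
So 66 < x ≤ 248; integers 67 through 248: 182 values.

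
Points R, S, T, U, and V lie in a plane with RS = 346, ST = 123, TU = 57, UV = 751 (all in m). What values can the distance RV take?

The maximum is all hops collinear in one direction: 346 + 123 + 57 + 751 = 1277.
The longest hop is 751; the others sum to 526. Folding the others back against it leaves at least 751 − 526 = 225.

225 ≤ RV ≤ 1277 m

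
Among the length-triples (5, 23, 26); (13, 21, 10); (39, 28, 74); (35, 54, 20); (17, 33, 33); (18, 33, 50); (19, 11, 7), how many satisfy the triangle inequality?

(5,23,26): 5+23 > 26 → valid
(10,13,21): 10+13 > 21 → valid
(28,39,74): 28+39 ≤ 74 → not valid
(20,35,54): 20+35 > 54 → valid
(17,33,33): 17+33 > 33 → valid
(18,33,50): 18+33 > 50 → valid
(7,11,19): 7+11 ≤ 19 → not valid
5 of the 7 triples form a triangle.

5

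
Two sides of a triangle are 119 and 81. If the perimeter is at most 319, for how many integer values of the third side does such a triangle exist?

Triangle inequality: 38 < x < 200. Perimeter ≤ 319 gives x ≤ 319 − 119 − 81 = 119.
So 38 < x ≤ 119; integers 39 through 119: 81 values.

81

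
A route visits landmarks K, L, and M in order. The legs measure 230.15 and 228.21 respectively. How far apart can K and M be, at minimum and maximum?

1.94 ≤ KM ≤ 458.36

By the triangle inequality, |230.15 − 228.21| ≤ KM ≤ 230.15 + 228.21.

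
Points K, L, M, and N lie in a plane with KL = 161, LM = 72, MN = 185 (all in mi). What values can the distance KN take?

0 ≤ KN ≤ 418 mi

The maximum is all hops collinear in one direction: 161 + 72 + 185 = 418.
The longest hop is 185; the others sum to 233. Since 185 ≤ 233, the path can fold back on itself completely, so the minimum distance is 0.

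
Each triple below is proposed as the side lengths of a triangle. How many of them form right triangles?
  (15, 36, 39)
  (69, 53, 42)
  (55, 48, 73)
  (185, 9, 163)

2

(15,36,39): 15²+36² = 1521 = 39² → right
(69,53,42): 42²+53² = 4573 < 4761 = 69² → obtuse
(55,48,73): 48²+55² = 5329 = 73² → right
(185,9,163): 9+163 ≤ 185, not a triangle
2 of the 4 are right.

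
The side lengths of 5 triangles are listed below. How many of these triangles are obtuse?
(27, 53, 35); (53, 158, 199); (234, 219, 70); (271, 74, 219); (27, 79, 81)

(27,53,35): 27²+35² = 1954 < 2809 = 53² → obtuse
(53,158,199): 53²+158² = 27773 < 39601 = 199² → obtuse
(234,219,70): 70²+219² = 52861 < 54756 = 234² → obtuse
(271,74,219): 74²+219² = 53437 < 73441 = 271² → obtuse
(27,79,81): 27²+79² = 6970 > 6561 = 81² → acute
4 of the 5 are obtuse.

4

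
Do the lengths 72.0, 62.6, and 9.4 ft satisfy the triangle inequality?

The two shorter sides sum to 72.0, exactly equal to the longest side 72.0.
That gives only a degenerate (flat) triangle — the inequality must be strict.

No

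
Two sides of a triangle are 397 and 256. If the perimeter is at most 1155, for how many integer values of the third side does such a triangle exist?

Triangle inequality: 141 < x < 653. Perimeter ≤ 1155 gives x ≤ 1155 − 397 − 256 = 502.
So 141 < x ≤ 502; integers 142 through 502: 361 values.

361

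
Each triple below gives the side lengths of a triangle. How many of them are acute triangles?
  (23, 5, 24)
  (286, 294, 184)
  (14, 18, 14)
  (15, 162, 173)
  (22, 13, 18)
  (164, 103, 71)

3

(23,5,24): 5²+23² = 554 < 576 = 24² → obtuse
(286,294,184): 184²+286² = 115652 > 86436 = 294² → acute
(14,18,14): 14²+14² = 392 > 324 = 18² → acute
(15,162,173): 15²+162² = 26469 < 29929 = 173² → obtuse
(22,13,18): 13²+18² = 493 > 484 = 22² → acute
(164,103,71): 71²+103² = 15650 < 26896 = 164² → obtuse
3 of the 6 are acute.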